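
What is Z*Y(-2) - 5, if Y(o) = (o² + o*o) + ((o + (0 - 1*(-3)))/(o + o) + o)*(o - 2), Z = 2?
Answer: 29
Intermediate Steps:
Y(o) = 2*o² + (-2 + o)*(o + (3 + o)/(2*o)) (Y(o) = (o² + o²) + ((o + (0 + 3))/((2*o)) + o)*(-2 + o) = 2*o² + ((o + 3)*(1/(2*o)) + o)*(-2 + o) = 2*o² + ((3 + o)*(1/(2*o)) + o)*(-2 + o) = 2*o² + ((3 + o)/(2*o) + o)*(-2 + o) = 2*o² + (o + (3 + o)/(2*o))*(-2 + o) = 2*o² + (-2 + o)*(o + (3 + o)/(2*o)))
Z*Y(-2) - 5 = 2*((½)*(-6 - 2*(1 - 3*(-2) + 6*(-2)²))/(-2)) - 5 = 2*((½)*(-½)*(-6 - 2*(1 + 6 + 6*4))) - 5 = 2*((½)*(-½)*(-6 - 2*(1 + 6 + 24))) - 5 = 2*((½)*(-½)*(-6 - 2*31)) - 5 = 2*((½)*(-½)*(-6 - 62)) - 5 = 2*((½)*(-½)*(-68)) - 5 = 2*17 - 5 = 34 - 5 = 29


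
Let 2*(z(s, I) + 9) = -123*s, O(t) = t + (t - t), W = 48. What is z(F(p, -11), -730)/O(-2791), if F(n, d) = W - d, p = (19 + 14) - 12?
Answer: 7275/5582 ≈ 1.3033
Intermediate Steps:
p = 21 (p = 33 - 12 = 21)
O(t) = t (O(t) = t + 0 = t)
F(n, d) = 48 - d
z(s, I) = -9 - 123*s/2 (z(s, I) = -9 + (-123*s)/2 = -9 - 123*s/2)
z(F(p, -11), -730)/O(-2791) = (-9 - 123*(48 - 1*(-11))/2)/(-2791) = (-9 - 123*(48 + 11)/2)*(-1/2791) = (-9 - 123/2*59)*(-1/2791) = (-9 - 7257/2)*(-1/2791) = -7275/2*(-1/2791) = 7275/5582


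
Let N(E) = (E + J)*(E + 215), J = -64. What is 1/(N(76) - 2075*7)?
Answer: -1/11033 ≈ -9.0637e-5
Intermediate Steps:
N(E) = (-64 + E)*(215 + E) (N(E) = (E - 64)*(E + 215) = (-64 + E)*(215 + E))
1/(N(76) - 2075*7) = 1/((-13760 + 76² + 151*76) - 2075*7) = 1/((-13760 + 5776 + 11476) - 14525) = 1/(3492 - 14525) = 1/(-11033) = -1/11033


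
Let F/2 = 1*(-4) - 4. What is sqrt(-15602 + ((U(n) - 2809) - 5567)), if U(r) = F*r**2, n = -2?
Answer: I*sqrt(24042) ≈ 155.05*I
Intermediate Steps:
F = -16 (F = 2*(1*(-4) - 4) = 2*(-4 - 4) = 2*(-8) = -16)
U(r) = -16*r**2
sqrt(-15602 + ((U(n) - 2809) - 5567)) = sqrt(-15602 + ((-16*(-2)**2 - 2809) - 5567)) = sqrt(-15602 + ((-16*4 - 2809) - 5567)) = sqrt(-15602 + ((-64 - 2809) - 5567)) = sqrt(-15602 + (-2873 - 5567)) = sqrt(-15602 - 8440) = sqrt(-24042) = I*sqrt(24042)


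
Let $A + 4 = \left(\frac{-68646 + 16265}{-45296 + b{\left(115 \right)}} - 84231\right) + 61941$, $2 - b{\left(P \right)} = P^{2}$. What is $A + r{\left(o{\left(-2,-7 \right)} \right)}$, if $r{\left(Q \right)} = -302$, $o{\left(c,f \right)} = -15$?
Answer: $- \frac{1322242943}{58519} \approx -22595.0$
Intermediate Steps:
$b{\left(P \right)} = 2 - P^{2}$
$A = - \frac{1304570205}{58519}$ ($A = -4 + \left(\left(\frac{-68646 + 16265}{-45296 + \left(2 - 115^{2}\right)} - 84231\right) + 61941\right) = -4 + \left(\left(- \frac{52381}{-45296 + \left(2 - 13225\right)} - 84231\right) + 61941\right) = -4 - \left(22290 + \frac{52381}{-45296 + \left(2 - 13225\right)}\right) = -4 - \left(22290 + \frac{52381}{-45296 - 13223}\right) = -4 + \left(\left(- \frac{52381}{-58519} - 84231\right) + 61941\right) = -4 + \left(\left(\left(-52381\right) \left(- \frac{1}{58519}\right) - 84231\right) + 61941\right) = -4 + \left(\left(\frac{52381}{58519} - 84231\right) + 61941\right) = -4 + \left(- \frac{4929061508}{58519} + 61941\right) = -4 - \frac{1304336129}{58519} = - \frac{1304570205}{58519} \approx -22293.0$)
$A + r{\left(o{\left(-2,-7 \right)} \right)} = - \frac{1304570205}{58519} - 302 = - \frac{1322242943}{58519}$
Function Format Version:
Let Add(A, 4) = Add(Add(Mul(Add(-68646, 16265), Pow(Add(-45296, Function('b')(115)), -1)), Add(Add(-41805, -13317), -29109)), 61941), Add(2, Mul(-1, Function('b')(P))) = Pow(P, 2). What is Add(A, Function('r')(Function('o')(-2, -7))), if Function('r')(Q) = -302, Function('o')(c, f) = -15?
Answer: Rational(-1322242943, 58519) ≈ -22595.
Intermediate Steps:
Function('b')(P) = Add(2, Mul(-1, Pow(P, 2)))
A = Rational(-1304570205, 58519) (A = Add(-4, Add(Add(Mul(Add(-68646, 16265), Pow(Add(-45296, Add(2, Mul(-1, Pow(115, 2)))), -1)), Add(Add(-41805, -13317), -29109)), 61941)) = Add(-4, Add(Add(Mul(-52381, Pow(Add(-45296, Add(2, Mul(-1, 13225))), -1)), Add(-55122, -29109)), 61941)) = Add(-4, Add(Add(Mul(-52381, Pow(Add(-45296, Add(2, -13225)), -1)), -84231), 61941)) = Add(-4, Add(Add(Mul(-52381, Pow(Add(-45296, -13223), -1)), -84231), 61941)) = Add(-4, Add(Add(Mul(-52381, Pow(-58519, -1)), -84231), 61941)) = Add(-4, Add(Add(Mul(-52381, Rational(-1, 58519)), -84231), 61941)) = Add(-4, Add(Add(Rational(52381, 58519), -84231), 61941)) = Add(-4, Add(Rational(-4929061508, 58519), 61941)) = Add(-4, Rational(-1304336129, 58519)) = Rational(-1304570205, 58519) ≈ -22293.)
Add(A, Function('r')(Function('o')(-2, -7))) = Add(Rational(-1304570205, 58519), -302) = Rational(-1322242943, 58519)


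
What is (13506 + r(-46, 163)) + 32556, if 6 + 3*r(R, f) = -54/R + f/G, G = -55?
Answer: 174795436/3795 ≈ 46059.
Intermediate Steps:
r(R, f) = -2 - 18/R - f/165 (r(R, f) = -2 + (-54/R + f/(-55))/3 = -2 + (-54/R + f*(-1/55))/3 = -2 + (-54/R - f/55)/3 = -2 + (-18/R - f/165) = -2 - 18/R - f/165)
(13506 + r(-46, 163)) + 32556 = (13506 + (-2 - 18/(-46) - 1/165*163)) + 32556 = (13506 + (-2 - 18*(-1/46) - 163/165)) + 32556 = (13506 + (-2 + 9/23 - 163/165)) + 32556 = (13506 - 9854/3795) + 32556 = 51245416/3795 + 32556 = 174795436/3795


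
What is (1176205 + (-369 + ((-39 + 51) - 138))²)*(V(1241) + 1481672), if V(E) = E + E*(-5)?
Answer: 2098741710840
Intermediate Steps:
V(E) = -4*E (V(E) = E - 5*E = -4*E)
(1176205 + (-369 + ((-39 + 51) - 138))²)*(V(1241) + 1481672) = (1176205 + (-369 + ((-39 + 51) - 138))²)*(-4*1241 + 1481672) = (1176205 + (-369 + (12 - 138))²)*(-4964 + 1481672) = (1176205 + (-369 - 126)²)*1476708 = (1176205 + (-495)²)*1476708 = (1176205 + 245025)*1476708 = 1421230*1476708 = 2098741710840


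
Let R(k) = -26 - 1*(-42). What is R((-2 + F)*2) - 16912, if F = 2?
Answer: -16896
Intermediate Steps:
R(k) = 16 (R(k) = -26 + 42 = 16)
R((-2 + F)*2) - 16912 = 16 - 16912 = -16896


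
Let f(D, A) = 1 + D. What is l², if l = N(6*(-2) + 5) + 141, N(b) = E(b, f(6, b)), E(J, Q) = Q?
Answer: 21904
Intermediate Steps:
N(b) = 7 (N(b) = 1 + 6 = 7)
l = 148 (l = 7 + 141 = 148)
l² = 148² = 21904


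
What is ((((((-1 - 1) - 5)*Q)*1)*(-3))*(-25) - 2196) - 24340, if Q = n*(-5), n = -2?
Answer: -31786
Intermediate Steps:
Q = 10 (Q = -2*(-5) = 10)
((((((-1 - 1) - 5)*Q)*1)*(-3))*(-25) - 2196) - 24340 = ((((((-1 - 1) - 5)*10)*1)*(-3))*(-25) - 2196) - 24340 = (((((-2 - 5)*10)*1)*(-3))*(-25) - 2196) - 24340 = (((-7*10*1)*(-3))*(-25) - 2196) - 24340 = ((-70*1*(-3))*(-25) - 2196) - 24340 = (-70*(-3)*(-25) - 2196) - 24340 = (210*(-25) - 2196) - 24340 = (-5250 - 2196) - 24340 = -7446 - 24340 = -31786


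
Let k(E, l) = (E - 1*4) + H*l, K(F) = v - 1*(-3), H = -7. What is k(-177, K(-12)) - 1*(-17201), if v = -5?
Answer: 17034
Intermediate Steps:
K(F) = -2 (K(F) = -5 - 1*(-3) = -5 + 3 = -2)
k(E, l) = -4 + E - 7*l (k(E, l) = (E - 1*4) - 7*l = (E - 4) - 7*l = (-4 + E) - 7*l = -4 + E - 7*l)
k(-177, K(-12)) - 1*(-17201) = (-4 - 177 - 7*(-2)) - 1*(-17201) = (-4 - 177 + 14) + 17201 = -167 + 17201 = 17034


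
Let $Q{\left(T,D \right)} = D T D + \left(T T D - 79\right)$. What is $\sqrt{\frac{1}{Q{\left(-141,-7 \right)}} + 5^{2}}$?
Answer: $\frac{3 \sqrt{59336883830}}{146155} \approx 5.0$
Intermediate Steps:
$Q{\left(T,D \right)} = -79 + D T^{2} + T D^{2}$ ($Q{\left(T,D \right)} = T D^{2} + \left(T^{2} D - 79\right) = T D^{2} + \left(D T^{2} - 79\right) = T D^{2} + \left(-79 + D T^{2}\right) = -79 + D T^{2} + T D^{2}$)
$\sqrt{\frac{1}{Q{\left(-141,-7 \right)}} + 5^{2}} = \sqrt{\frac{1}{-79 - 7 \left(-141\right)^{2} - 141 \left(-7\right)^{2}} + 5^{2}} = \sqrt{\frac{1}{-79 - 139167 - 6909} + 25} = \sqrt{\frac{1}{-146155} + 25} = \sqrt{- \frac{1}{146155} + 25} = \sqrt{\frac{3653874}{146155}} = \frac{3 \sqrt{59336883830}}{146155}$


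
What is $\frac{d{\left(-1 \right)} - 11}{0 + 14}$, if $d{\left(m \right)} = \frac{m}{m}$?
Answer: $- \frac{5}{7} \approx -0.71429$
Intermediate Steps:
$d{\left(m \right)} = 1$
$\frac{d{\left(-1 \right)} - 11}{0 + 14} = \frac{1 - 11}{0 + 14} = \frac{1}{14} \left(-10\right) = - \frac{5}{7}$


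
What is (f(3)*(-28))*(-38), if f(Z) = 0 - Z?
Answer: -3192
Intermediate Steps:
f(Z) = -Z
(f(3)*(-28))*(-38) = (-1*3*(-28))*(-38) = -3*(-28)*(-38) = 84*(-38) = -3192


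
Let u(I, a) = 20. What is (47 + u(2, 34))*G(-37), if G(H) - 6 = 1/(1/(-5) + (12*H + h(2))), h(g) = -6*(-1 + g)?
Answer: 904567/2251 ≈ 401.85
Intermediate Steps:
h(g) = 6 - 6*g (h(g) = -(-6 + 6*g) = 6 - 6*g)
G(H) = 6 + 1/(-31/5 + 12*H) (G(H) = 6 + 1/(1/(-5) + (12*H + (6 - 6*2))) = 6 + 1/(-⅕ + (12*H + (6 - 12))) = 6 + 1/(-⅕ + (12*H - 6)) = 6 + 1/(-⅕ + (-6 + 12*H)) = 6 + 1/(-31/5 + 12*H))
(47 + u(2, 34))*G(-37) = (47 + 20)*((-181 + 360*(-37))/(-31 + 60*(-37))) = 67*((-181 - 13320)/(-31 - 2220)) = 67*(-13501/(-2251)) = 67*(-1/2251*(-13501)) = 67*(13501/2251) = 904567/2251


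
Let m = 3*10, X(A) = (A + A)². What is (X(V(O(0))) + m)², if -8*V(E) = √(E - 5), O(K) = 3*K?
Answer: 225625/256 ≈ 881.35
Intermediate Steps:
V(E) = -√(-5 + E)/8 (V(E) = -√(E - 5)/8 = -√(-5 + E)/8)
X(A) = 4*A² (X(A) = (2*A)² = 4*A²)
m = 30
(X(V(O(0))) + m)² = (4*(-√(-5 + 3*0)/8)² + 30)² = (4*(-√(-5 + 0)/8)² + 30)² = (4*(-I*√5/8)² + 30)² = (4*(-5/64) + 30)² = (-5/16 + 30)² = (475/16)² = 225625/256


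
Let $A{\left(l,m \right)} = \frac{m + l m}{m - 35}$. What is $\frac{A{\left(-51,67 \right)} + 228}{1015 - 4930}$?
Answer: $- \frac{1973}{62640} \approx -0.031497$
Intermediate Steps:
$A{\left(l,m \right)} = \frac{m + l m}{-35 + m}$
$\frac{A{\left(-51,67 \right)} + 228}{1015 - 4930} = \frac{\frac{67 \left(1 - 51\right)}{-35 + 67} + 228}{1015 - 4930} = \frac{67 \cdot \frac{1}{32} \left(-50\right) + 228}{-3915} = \left(67 \cdot \frac{1}{32} \left(-50\right) + 228\right) \left(- \frac{1}{3915}\right) = \left(- \frac{1675}{16} + 228\right) \left(- \frac{1}{3915}\right) = \frac{1973}{16} \left(- \frac{1}{3915}\right) = - \frac{1973}{62640}$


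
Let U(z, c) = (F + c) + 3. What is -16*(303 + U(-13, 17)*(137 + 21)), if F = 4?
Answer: -65520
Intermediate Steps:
U(z, c) = 7 + c (U(z, c) = (4 + c) + 3 = 7 + c)
-16*(303 + U(-13, 17)*(137 + 21)) = -16*(303 + (7 + 17)*(137 + 21)) = -16*(303 + 24*158) = -16*(303 + 3792) = -16*4095 = -65520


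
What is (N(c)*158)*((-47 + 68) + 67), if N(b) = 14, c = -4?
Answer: 194656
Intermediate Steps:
(N(c)*158)*((-47 + 68) + 67) = (14*158)*((-47 + 68) + 67) = 2212*(21 + 67) = 2212*88 = 194656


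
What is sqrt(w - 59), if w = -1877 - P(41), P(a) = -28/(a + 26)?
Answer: 2*I*sqrt(2172207)/67 ≈ 43.995*I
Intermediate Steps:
P(a) = -28/(26 + a)
w = -125731/67 (w = -1877 - (-28)/(26 + 41) = -1877 - (-28)/67 = -1877 - 1*(-28/67) = -1877 + 28/67 = -125731/67 ≈ -1876.6)
sqrt(w - 59) = sqrt(-125731/67 - 59) = sqrt(-129684/67) = 2*I*sqrt(2172207)/67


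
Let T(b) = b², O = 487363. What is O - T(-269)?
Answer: 415002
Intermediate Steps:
O - T(-269) = 487363 - 1*(-269)² = 487363 - 1*72361 = 487363 - 72361 = 415002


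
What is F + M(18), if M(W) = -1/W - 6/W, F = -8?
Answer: -151/18 ≈ -8.3889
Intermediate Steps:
M(W) = -7/W
F + M(18) = -8 - 7/18 = -151/18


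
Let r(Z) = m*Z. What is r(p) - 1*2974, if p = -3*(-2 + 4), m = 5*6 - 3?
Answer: -3136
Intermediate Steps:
m = 27 (m = 30 - 3 = 27)
p = -6 (p = -3*2 = -6)
r(Z) = 27*Z
r(p) - 1*2974 = 27*(-6) - 1*2974 = -162 - 2974 = -3136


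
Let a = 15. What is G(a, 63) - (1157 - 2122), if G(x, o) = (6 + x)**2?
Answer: 1406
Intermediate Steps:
G(a, 63) - (1157 - 2122) = (6 + 15)**2 - (1157 - 2122) = 21**2 - 1*(-965) = 441 + 965 = 1406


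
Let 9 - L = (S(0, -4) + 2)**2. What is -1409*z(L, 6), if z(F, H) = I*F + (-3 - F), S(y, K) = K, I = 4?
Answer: -16908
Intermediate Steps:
L = 5 (L = 9 - (-4 + 2)**2 = 9 - 1*(-2)**2 = 9 - 1*4 = 9 - 4 = 5)
z(F, H) = -3 + 3*F (z(F, H) = 4*F + (-3 - F) = -3 + 3*F)
-1409*z(L, 6) = -1409*(-3 + 3*5) = -1409*(-3 + 15) = -1409*12 = -16908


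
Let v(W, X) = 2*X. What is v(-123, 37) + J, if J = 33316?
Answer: 33390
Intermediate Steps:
v(-123, 37) + J = 2*37 + 33316 = 74 + 33316 = 33390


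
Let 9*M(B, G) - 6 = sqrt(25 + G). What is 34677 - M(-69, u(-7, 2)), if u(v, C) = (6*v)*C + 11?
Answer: 104029/3 - 4*I*sqrt(3)/9 ≈ 34676.0 - 0.7698*I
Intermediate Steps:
u(v, C) = 11 + 6*C*v (u(v, C) = 6*C*v + 11 = 11 + 6*C*v)
M(B, G) = 2/3 + sqrt(25 + G)/9
34677 - M(-69, u(-7, 2)) = 34677 - (2/3 + sqrt(25 + (11 + 6*2*(-7)))/9) = 34677 - (2/3 + sqrt(25 + (11 - 84))/9) = 34677 - (2/3 + sqrt(25 - 73)/9) = 34677 - (2/3 + sqrt(-48)/9) = 34677 - (2/3 + (4*I*sqrt(3))/9) = 34677 - (2/3 + 4*I*sqrt(3)/9) = 34677 + (-2/3 - 4*I*sqrt(3)/9) = 104029/3 - 4*I*sqrt(3)/9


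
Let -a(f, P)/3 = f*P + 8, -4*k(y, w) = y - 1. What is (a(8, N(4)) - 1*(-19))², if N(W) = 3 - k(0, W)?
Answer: 5041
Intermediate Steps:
k(y, w) = ¼ - y/4 (k(y, w) = -(y - 1)/4 = -(-1 + y)/4 = ¼ - y/4)
N(W) = 11/4 (N(W) = 3 - (¼ - ¼*0) = 3 - (¼ + 0) = 3 - 1*¼ = 3 - ¼ = 11/4)
a(f, P) = -24 - 3*P*f (a(f, P) = -3*(f*P + 8) = -3*(P*f + 8) = -3*(8 + P*f) = -24 - 3*P*f)
(a(8, N(4)) - 1*(-19))² = ((-24 - 3*11/4*8) - 1*(-19))² = ((-24 - 66) + 19)² = (-90 + 19)² = (-71)² = 5041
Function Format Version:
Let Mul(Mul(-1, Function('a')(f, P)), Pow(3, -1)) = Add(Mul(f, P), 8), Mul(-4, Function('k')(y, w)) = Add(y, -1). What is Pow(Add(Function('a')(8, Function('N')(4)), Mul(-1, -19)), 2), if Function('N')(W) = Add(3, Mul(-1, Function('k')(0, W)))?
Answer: 5041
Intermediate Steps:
Function('k')(y, w) = Add(Rational(1, 4), Mul(Rational(-1, 4), y)) (Function('k')(y, w) = Mul(Rational(-1, 4), Add(y, -1)) = Mul(Rational(-1, 4), Add(-1, y)) = Add(Rational(1, 4), Mul(Rational(-1, 4), y)))
Function('N')(W) = Rational(11, 4) (Function('N')(W) = Add(3, Mul(-1, Add(Rational(1, 4), Mul(Rational(-1, 4), 0)))) = Add(3, Mul(-1, Add(Rational(1, 4), 0))) = Add(3, Mul(-1, Rational(1, 4))) = Add(3, Rational(-1, 4)) = Rational(11, 4))
Function('a')(f, P) = Add(-24, Mul(-3, P, f)) (Function('a')(f, P) = Mul(-3, Add(Mul(f, P), 8)) = Mul(-3, Add(Mul(P, f), 8)) = Mul(-3, Add(8, Mul(P, f))) = Add(-24, Mul(-3, P, f)))
Pow(Add(Function('a')(8, Function('N')(4)), Mul(-1, -19)), 2) = Pow(Add(Add(-24, Mul(-3, Rational(11, 4), 8)), Mul(-1, -19)), 2) = Pow(Add(Add(-24, -66), 19), 2) = Pow(Add(-90, 19), 2) = Pow(-71, 2) = 5041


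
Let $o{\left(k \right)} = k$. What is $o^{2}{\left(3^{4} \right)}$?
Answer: $6561$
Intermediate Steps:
$o^{2}{\left(3^{4} \right)} = \left(3^{4}\right)^{2} = 81^{2} = 6561$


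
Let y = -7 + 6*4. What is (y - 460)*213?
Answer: -94359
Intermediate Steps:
y = 17 (y = -7 + 24 = 17)
(y - 460)*213 = (17 - 460)*213 = -443*213 = -94359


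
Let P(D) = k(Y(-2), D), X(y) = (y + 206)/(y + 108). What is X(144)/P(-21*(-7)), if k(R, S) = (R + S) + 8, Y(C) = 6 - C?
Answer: 25/2934 ≈ 0.0085208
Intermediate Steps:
k(R, S) = 8 + R + S
X(y) = (206 + y)/(108 + y)
P(D) = 16 + D (P(D) = 8 + (6 - 1*(-2)) + D = 8 + (6 + 2) + D = 8 + 8 + D = 16 + D)
X(144)/P(-21*(-7)) = ((206 + 144)/(108 + 144))/(16 - 21*(-7)) = (350/252)/(16 + 147) = ((1/252)*350)/163 = (25/18)*(1/163) = 25/2934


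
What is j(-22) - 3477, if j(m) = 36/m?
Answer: -38265/11 ≈ -3478.6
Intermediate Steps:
j(-22) - 3477 = 36/(-22) - 3477 = 36*(-1/22) - 3477 = -18/11 - 3477 = -38265/11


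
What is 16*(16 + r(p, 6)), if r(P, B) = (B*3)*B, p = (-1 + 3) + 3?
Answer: 1984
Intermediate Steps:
p = 5 (p = 2 + 3 = 5)
r(P, B) = 3*B² (r(P, B) = (3*B)*B = 3*B²)
16*(16 + r(p, 6)) = 16*(16 + 3*6²) = 16*(16 + 3*36) = 16*(16 + 108) = 16*124 = 1984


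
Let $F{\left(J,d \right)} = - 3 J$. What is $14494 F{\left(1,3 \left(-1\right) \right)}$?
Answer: $-43482$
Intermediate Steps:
$14494 F{\left(1,3 \left(-1\right) \right)} = 14494 \left(\left(-3\right) 1\right) = 14494 \left(-3\right) = -43482$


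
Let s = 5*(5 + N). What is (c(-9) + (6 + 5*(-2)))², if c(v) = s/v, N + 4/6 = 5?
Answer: 61504/729 ≈ 84.368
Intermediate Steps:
N = 13/3 (N = -⅔ + 5 = 13/3 ≈ 4.3333)
s = 140/3 (s = 5*(5 + 13/3) = 5*(28/3) = 140/3 ≈ 46.667)
c(v) = 140/(3*v)
(c(-9) + (6 + 5*(-2)))² = ((140/3)/(-9) + (6 + 5*(-2)))² = ((140/3)*(-⅑) + (6 - 10))² = (-140/27 - 4)² = (-248/27)² = 61504/729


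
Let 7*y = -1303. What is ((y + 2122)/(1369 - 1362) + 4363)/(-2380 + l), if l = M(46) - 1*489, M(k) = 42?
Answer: -227338/138523 ≈ -1.6412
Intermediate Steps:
y = -1303/7 (y = (⅐)*(-1303) = -1303/7 ≈ -186.14)
l = -447 (l = 42 - 1*489 = 42 - 489 = -447)
((y + 2122)/(1369 - 1362) + 4363)/(-2380 + l) = ((-1303/7 + 2122)/(1369 - 1362) + 4363)/(-2380 - 447) = ((13551/7)/7 + 4363)/(-2827) = ((13551/7)*(⅐) + 4363)*(-1/2827) = (13551/49 + 4363)*(-1/2827) = (227338/49)*(-1/2827) = -227338/138523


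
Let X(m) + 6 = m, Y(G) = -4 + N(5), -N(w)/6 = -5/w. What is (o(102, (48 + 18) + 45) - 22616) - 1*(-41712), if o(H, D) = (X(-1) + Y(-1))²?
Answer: 19121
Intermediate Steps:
N(w) = 30/w (N(w) = -(-30)/w = 30/w)
Y(G) = 2 (Y(G) = -4 + 30/5 = -4 + 30*(⅕) = -4 + 6 = 2)
X(m) = -6 + m
o(H, D) = 25 (o(H, D) = ((-6 - 1) + 2)² = (-7 + 2)² = (-5)² = 25)
(o(102, (48 + 18) + 45) - 22616) - 1*(-41712) = (25 - 22616) - 1*(-41712) = -22591 + 41712 = 19121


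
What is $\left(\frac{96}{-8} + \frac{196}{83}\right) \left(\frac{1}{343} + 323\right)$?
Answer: $- \frac{88632000}{28469} \approx -3113.3$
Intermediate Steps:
$\left(\frac{96}{-8} + \frac{196}{83}\right) \left(\frac{1}{343} + 323\right) = \left(96 \left(- \frac{1}{8}\right) + 196 \cdot \frac{1}{83}\right) \left(\frac{1}{343} + 323\right) = \left(-12 + \frac{196}{83}\right) \frac{110790}{343} = \left(- \frac{800}{83}\right) \frac{110790}{343} = - \frac{88632000}{28469}$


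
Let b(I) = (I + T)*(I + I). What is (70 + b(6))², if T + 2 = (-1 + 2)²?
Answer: 16900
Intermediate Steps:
T = -1 (T = -2 + (-1 + 2)² = -2 + 1² = -2 + 1 = -1)
b(I) = 2*I*(-1 + I) (b(I) = (I - 1)*(I + I) = (-1 + I)*(2*I) = 2*I*(-1 + I))
(70 + b(6))² = (70 + 2*6*(-1 + 6))² = (70 + 2*6*5)² = (70 + 60)² = 130² = 16900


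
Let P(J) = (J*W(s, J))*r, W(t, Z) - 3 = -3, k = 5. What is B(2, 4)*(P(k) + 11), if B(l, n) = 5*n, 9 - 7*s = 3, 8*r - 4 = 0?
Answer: 220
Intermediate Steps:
r = ½ (r = ½ + (⅛)*0 = ½ + 0 = ½ ≈ 0.50000)
s = 6/7 (s = 9/7 - ⅐*3 = 9/7 - 3/7 = 6/7 ≈ 0.85714)
W(t, Z) = 0 (W(t, Z) = 3 - 3 = 0)
P(J) = 0 (P(J) = (J*0)*(½) = 0*(½) = 0)
B(2, 4)*(P(k) + 11) = (5*4)*(0 + 11) = 20*11 = 220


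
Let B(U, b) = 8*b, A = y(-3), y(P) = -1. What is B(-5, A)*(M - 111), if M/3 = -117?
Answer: 3696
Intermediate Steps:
M = -351 (M = 3*(-117) = -351)
A = -1
B(-5, A)*(M - 111) = (8*(-1))*(-351 - 111) = -8*(-462) = 3696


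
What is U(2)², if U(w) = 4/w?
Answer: 4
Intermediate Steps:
U(2)² = (4/2)² = (4*(½))² = 2² = 4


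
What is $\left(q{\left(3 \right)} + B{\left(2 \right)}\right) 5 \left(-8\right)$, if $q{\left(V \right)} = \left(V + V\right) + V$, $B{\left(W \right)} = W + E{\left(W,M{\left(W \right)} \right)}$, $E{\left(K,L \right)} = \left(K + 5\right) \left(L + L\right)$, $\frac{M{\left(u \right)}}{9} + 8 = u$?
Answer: $29800$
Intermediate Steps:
$M{\left(u \right)} = -72 + 9 u$
$E{\left(K,L \right)} = 2 L \left(5 + K\right)$ ($E{\left(K,L \right)} = \left(5 + K\right) 2 L = 2 L \left(5 + K\right)$)
$B{\left(W \right)} = W + 2 \left(-72 + 9 W\right) \left(5 + W\right)$
$q{\left(V \right)} = 3 V$ ($q{\left(V \right)} = 2 V + V = 3 V$)
$\left(q{\left(3 \right)} + B{\left(2 \right)}\right) 5 \left(-8\right) = \left(3 \cdot 3 + \left(2 + 18 \left(-8 + 2\right) \left(5 + 2\right)\right)\right) 5 \left(-8\right) = \left(9 + \left(2 + 18 \left(-6\right) 7\right)\right) \left(-40\right) = \left(9 + \left(2 - 756\right)\right) \left(-40\right) = \left(9 - 754\right) \left(-40\right) = \left(-745\right) \left(-40\right) = 29800$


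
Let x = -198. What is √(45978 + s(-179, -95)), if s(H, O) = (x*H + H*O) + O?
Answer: √98330 ≈ 313.58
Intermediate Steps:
s(H, O) = O - 198*H + H*O (s(H, O) = (-198*H + H*O) + O = O - 198*H + H*O)
√(45978 + s(-179, -95)) = √(45978 + (-95 - 198*(-179) - 179*(-95))) = √(45978 + (-95 + 35442 + 17005)) = √(45978 + 52352) = √98330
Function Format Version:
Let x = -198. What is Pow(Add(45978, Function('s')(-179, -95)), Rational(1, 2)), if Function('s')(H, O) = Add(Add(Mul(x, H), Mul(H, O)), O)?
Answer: Pow(98330, Rational(1, 2)) ≈ 313.58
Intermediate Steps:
Function('s')(H, O) = Add(O, Mul(-198, H), Mul(H, O)) (Function('s')(H, O) = Add(Add(Mul(-198, H), Mul(H, O)), O) = Add(O, Mul(-198, H), Mul(H, O)))
Pow(Add(45978, Function('s')(-179, -95)), Rational(1, 2)) = Pow(Add(45978, Add(-95, Mul(-198, -179), Mul(-179, -95))), Rational(1, 2)) = Pow(Add(45978, Add(-95, 35442, 17005)), Rational(1, 2)) = Pow(Add(45978, 52352), Rational(1, 2)) = Pow(98330, Rational(1, 2))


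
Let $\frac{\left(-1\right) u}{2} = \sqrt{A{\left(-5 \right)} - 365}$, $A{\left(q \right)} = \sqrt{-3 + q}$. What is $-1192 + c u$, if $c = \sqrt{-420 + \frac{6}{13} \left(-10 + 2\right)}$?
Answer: $-1192 - \frac{36 i \sqrt{221} \sqrt{-365 + 2 i \sqrt{2}}}{13} \approx -405.49 - 3.0473 i$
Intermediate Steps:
$u = - 2 \sqrt{-365 + 2 i \sqrt{2}}$ ($u = - 2 \sqrt{\sqrt{-3 - 5} - 365} = - 2 \sqrt{\sqrt{-8} - 365} = - 2 \sqrt{2 i \sqrt{2} - 365} = - 2 \sqrt{-365 + 2 i \sqrt{2}} \approx -0.14805 - 38.21 i$)
$c = \frac{18 i \sqrt{221}}{13}$ ($c = \sqrt{-420 + 6 \cdot \frac{1}{13} \left(-8\right)} = \sqrt{-420 + \frac{6}{13} \left(-8\right)} = \sqrt{-420 - \frac{48}{13}} = \sqrt{- \frac{5508}{13}} = \frac{18 i \sqrt{221}}{13} \approx 20.584 i$)
$-1192 + c u = -1192 + \frac{18 i \sqrt{221}}{13} \left(- 2 \sqrt{-365 + 2 i \sqrt{2}}\right) = -1192 - \frac{36 i \sqrt{221} \sqrt{-365 + 2 i \sqrt{2}}}{13}$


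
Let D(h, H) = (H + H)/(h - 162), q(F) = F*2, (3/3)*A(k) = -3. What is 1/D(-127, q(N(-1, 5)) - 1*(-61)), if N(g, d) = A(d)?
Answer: -289/110 ≈ -2.6273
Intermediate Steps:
A(k) = -3
N(g, d) = -3
q(F) = 2*F
D(h, H) = 2*H/(-162 + h) (D(h, H) = (2*H)/(-162 + h) = 2*H/(-162 + h))
1/D(-127, q(N(-1, 5)) - 1*(-61)) = 1/(2*(2*(-3) - 1*(-61))/(-162 - 127)) = 1/(2*(-6 + 61)/(-289)) = 1/(2*55*(-1/289)) = 1/(-110/289) = -289/110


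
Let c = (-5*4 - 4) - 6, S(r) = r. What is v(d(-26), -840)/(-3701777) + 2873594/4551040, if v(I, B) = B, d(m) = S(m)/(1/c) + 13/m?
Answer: 5320613525069/8423467599040 ≈ 0.63164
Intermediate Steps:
c = -30 (c = (-20 - 4) - 6 = -24 - 6 = -30)
d(m) = -30*m + 13/m (d(m) = m/(1/(-30)) + 13/m = m/(-1/30) + 13/m = m*(-30) + 13/m = -30*m + 13/m)
v(d(-26), -840)/(-3701777) + 2873594/4551040 = -840/(-3701777) + 2873594/4551040 = -840*(-1/3701777) + 2873594*(1/4551040) = 840/3701777 + 1436797/2275520 = 5320613525069/8423467599040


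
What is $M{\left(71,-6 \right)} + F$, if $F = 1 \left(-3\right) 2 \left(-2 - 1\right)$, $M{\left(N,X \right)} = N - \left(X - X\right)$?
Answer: $89$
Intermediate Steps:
$M{\left(N,X \right)} = N$ ($M{\left(N,X \right)} = N - 0 = N + 0 = N$)
$F = 18$ ($F = \left(-3\right) 2 \left(-3\right) = \left(-6\right) \left(-3\right) = 18$)
$M{\left(71,-6 \right)} + F = 71 + 18 = 89$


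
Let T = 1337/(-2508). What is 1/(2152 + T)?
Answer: 2508/5395879 ≈ 0.00046480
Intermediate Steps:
T = -1337/2508 (T = 1337*(-1/2508) = -1337/2508 ≈ -0.53309)
1/(2152 + T) = 1/(2152 - 1337/2508) = 1/(5395879/2508) = 2508/5395879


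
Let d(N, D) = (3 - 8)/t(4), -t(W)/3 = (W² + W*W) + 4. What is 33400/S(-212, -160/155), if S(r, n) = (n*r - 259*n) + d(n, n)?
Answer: 111823200/1627931 ≈ 68.690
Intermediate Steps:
t(W) = -12 - 6*W² (t(W) = -3*((W² + W*W) + 4) = -3*((W² + W²) + 4) = -3*(2*W² + 4) = -3*(4 + 2*W²) = -12 - 6*W²)
d(N, D) = 5/108 (d(N, D) = (3 - 8)/(-12 - 6*4²) = -5/(-12 - 6*16) = -5/(-12 - 96) = -5/(-108) = -5*(-1/108) = 5/108)
S(r, n) = 5/108 - 259*n + n*r (S(r, n) = (n*r - 259*n) + 5/108 = (-259*n + n*r) + 5/108 = 5/108 - 259*n + n*r)
33400/S(-212, -160/155) = 33400/(5/108 - (-41440)/155 - 160/155*(-212)) = 33400/(5/108 - (-41440)/155 - 160*1/155*(-212)) = 33400/(5/108 - 259*(-32/31) - 32/31*(-212)) = 33400/(5/108 + 8288/31 + 6784/31) = 33400/(1627931/3348) = 33400*(3348/1627931) = 111823200/1627931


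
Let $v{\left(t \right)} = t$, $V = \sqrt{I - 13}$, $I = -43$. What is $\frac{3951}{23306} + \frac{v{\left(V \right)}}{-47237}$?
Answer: $\frac{3951}{23306} - \frac{2 i \sqrt{14}}{47237} \approx 0.16953 - 0.00015842 i$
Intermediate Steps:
$V = 2 i \sqrt{14}$ ($V = \sqrt{-43 - 13} = \sqrt{-56} = 2 i \sqrt{14} \approx 7.4833 i$)
$\frac{3951}{23306} + \frac{v{\left(V \right)}}{-47237} = \frac{3951}{23306} + \frac{2 i \sqrt{14}}{-47237} = 3951 \cdot \frac{1}{23306} + 2 i \sqrt{14} \left(- \frac{1}{47237}\right) = \frac{3951}{23306} - \frac{2 i \sqrt{14}}{47237}$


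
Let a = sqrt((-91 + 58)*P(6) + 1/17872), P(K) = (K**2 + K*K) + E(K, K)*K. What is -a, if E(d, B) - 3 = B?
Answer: -5*I*sqrt(3320250107)/4468 ≈ -64.483*I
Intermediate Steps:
E(d, B) = 3 + B
P(K) = 2*K**2 + K*(3 + K) (P(K) = (K**2 + K*K) + (3 + K)*K = (K**2 + K**2) + K*(3 + K) = 2*K**2 + K*(3 + K))
a = 5*I*sqrt(3320250107)/4468 (a = sqrt((-91 + 58)*(3*6*(1 + 6)) + 1/17872) = sqrt(-99*6*7 + 1/17872) = sqrt(-33*126 + 1/17872) = sqrt(-4158 + 1/17872) = sqrt(-74311775/17872) = 5*I*sqrt(3320250107)/4468 ≈ 64.483*I)
-a = -5*I*sqrt(3320250107)/4468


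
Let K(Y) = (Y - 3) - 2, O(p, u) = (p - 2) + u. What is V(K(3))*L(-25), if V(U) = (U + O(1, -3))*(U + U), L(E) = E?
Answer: -600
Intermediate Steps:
O(p, u) = -2 + p + u (O(p, u) = (-2 + p) + u = -2 + p + u)
K(Y) = -5 + Y (K(Y) = (-3 + Y) - 2 = -5 + Y)
V(U) = 2*U*(-4 + U) (V(U) = (U + (-2 + 1 - 3))*(U + U) = (U - 4)*(2*U) = (-4 + U)*(2*U) = 2*U*(-4 + U))
V(K(3))*L(-25) = (2*(-5 + 3)*(-4 + (-5 + 3)))*(-25) = (2*(-2)*(-4 - 2))*(-25) = (2*(-2)*(-6))*(-25) = 24*(-25) = -600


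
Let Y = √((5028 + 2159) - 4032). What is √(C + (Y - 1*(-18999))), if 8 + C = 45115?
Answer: √(64106 + √3155) ≈ 253.30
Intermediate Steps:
C = 45107 (C = -8 + 45115 = 45107)
Y = √3155 (Y = √(7187 - 4032) = √3155 ≈ 56.169)
√(C + (Y - 1*(-18999))) = √(45107 + (√3155 - 1*(-18999))) = √(45107 + (√3155 + 18999)) = √(45107 + (18999 + √3155)) = √(64106 + √3155)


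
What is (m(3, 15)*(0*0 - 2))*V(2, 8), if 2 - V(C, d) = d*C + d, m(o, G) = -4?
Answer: -176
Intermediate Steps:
V(C, d) = 2 - d - C*d (V(C, d) = 2 - (d*C + d) = 2 - (C*d + d) = 2 - (d + C*d) = 2 + (-d - C*d) = 2 - d - C*d)
(m(3, 15)*(0*0 - 2))*V(2, 8) = (-4*(0*0 - 2))*(2 - 1*8 - 1*2*8) = (-4*(0 - 2))*(2 - 8 - 16) = -4*(-2)*(-22) = 8*(-22) = -176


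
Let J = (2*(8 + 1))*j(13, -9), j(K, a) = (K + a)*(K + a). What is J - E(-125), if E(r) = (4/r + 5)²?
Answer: 4114359/15625 ≈ 263.32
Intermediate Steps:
j(K, a) = (K + a)²
E(r) = (5 + 4/r)²
J = 288 (J = (2*(8 + 1))*(13 - 9)² = (2*9)*4² = 18*16 = 288)
J - E(-125) = 288 - (4 + 5*(-125))²/(-125)² = 288 - (4 - 625)²/15625 = 288 - (-621)²/15625 = 288 - 385641/15625 = 4114359/15625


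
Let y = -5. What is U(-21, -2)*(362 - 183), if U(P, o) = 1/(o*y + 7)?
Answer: 179/17 ≈ 10.529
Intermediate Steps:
U(P, o) = 1/(7 - 5*o) (U(P, o) = 1/(o*(-5) + 7) = 1/(-5*o + 7) = 1/(7 - 5*o))
U(-21, -2)*(362 - 183) = (362 - 183)/(7 - 5*(-2)) = 179/(7 + 10) = 179/17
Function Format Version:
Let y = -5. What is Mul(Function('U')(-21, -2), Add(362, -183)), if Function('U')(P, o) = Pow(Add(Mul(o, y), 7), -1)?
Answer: Rational(179, 17) ≈ 10.529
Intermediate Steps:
Function('U')(P, o) = Pow(Add(7, Mul(-5, o)), -1) (Function('U')(P, o) = Pow(Add(Mul(o, -5), 7), -1) = Pow(Add(Mul(-5, o), 7), -1) = Pow(Add(7, Mul(-5, o)), -1))
Mul(Function('U')(-21, -2), Add(362, -183)) = Mul(Pow(Add(7, Mul(-5, -2)), -1), Add(362, -183)) = Mul(Pow(Add(7, 10), -1), 179) = Mul(Pow(17, -1), 179) = Mul(Rational(1, 17), 179) = Rational(179, 17)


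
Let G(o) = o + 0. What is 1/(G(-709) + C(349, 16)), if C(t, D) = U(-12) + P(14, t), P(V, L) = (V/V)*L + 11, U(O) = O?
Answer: -1/361 ≈ -0.0027701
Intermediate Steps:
P(V, L) = 11 + L (P(V, L) = 1*L + 11 = L + 11 = 11 + L)
C(t, D) = -1 + t (C(t, D) = -12 + (11 + t) = -1 + t)
G(o) = o
1/(G(-709) + C(349, 16)) = 1/(-709 + (-1 + 349)) = 1/(-709 + 348) = 1/(-361) = -1/361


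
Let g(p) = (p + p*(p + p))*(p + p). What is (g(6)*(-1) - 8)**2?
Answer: 891136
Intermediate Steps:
g(p) = 2*p*(p + 2*p**2) (g(p) = (p + p*(2*p))*(2*p) = (p + 2*p**2)*(2*p) = 2*p*(p + 2*p**2))
(g(6)*(-1) - 8)**2 = ((6**2*(2 + 4*6))*(-1) - 8)**2 = ((36*(2 + 24))*(-1) - 8)**2 = ((36*26)*(-1) - 8)**2 = (936*(-1) - 8)**2 = (-936 - 8)**2 = (-944)**2 = 891136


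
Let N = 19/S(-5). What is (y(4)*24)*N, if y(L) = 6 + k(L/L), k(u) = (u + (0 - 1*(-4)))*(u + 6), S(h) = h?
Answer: -18696/5 ≈ -3739.2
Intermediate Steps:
k(u) = (4 + u)*(6 + u) (k(u) = (u + (0 + 4))*(6 + u) = (u + 4)*(6 + u) = (4 + u)*(6 + u))
N = -19/5 (N = 19/(-5) = 19*(-⅕) = -19/5 ≈ -3.8000)
y(L) = 41 (y(L) = 6 + (24 + (L/L)² + 10*(L/L)) = 6 + (24 + 1² + 10*1) = 6 + (24 + 1 + 10) = 6 + 35 = 41)
(y(4)*24)*N = (41*24)*(-19/5) = 984*(-19/5) = -18696/5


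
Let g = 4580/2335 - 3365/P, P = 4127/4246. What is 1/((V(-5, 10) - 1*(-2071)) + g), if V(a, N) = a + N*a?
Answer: -1927309/2783162654 ≈ -0.00069249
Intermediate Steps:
P = 4127/4246 (P = 4127*(1/4246) = 4127/4246 ≈ 0.97197)
g = -6668617598/1927309 (g = 4580/2335 - 3365/4127/4246 = 4580*(1/2335) - 3365*4246/4127 = 916/467 - 14287790/4127 = -6668617598/1927309 ≈ -3460.1)
1/((V(-5, 10) - 1*(-2071)) + g) = 1/((-5*(1 + 10) - 1*(-2071)) - 6668617598/1927309) = 1/((-5*11 + 2071) - 6668617598/1927309) = 1/((-55 + 2071) - 6668617598/1927309) = 1/(2016 - 6668617598/1927309) = 1/(-2783162654/1927309) = -1927309/2783162654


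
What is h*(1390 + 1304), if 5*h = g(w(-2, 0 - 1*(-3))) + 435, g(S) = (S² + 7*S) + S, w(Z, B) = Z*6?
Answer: 1301202/5 ≈ 2.6024e+5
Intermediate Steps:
w(Z, B) = 6*Z
g(S) = S² + 8*S
h = 483/5 (h = ((6*(-2))*(8 + 6*(-2)) + 435)/5 = (-12*(8 - 12) + 435)/5 = (-12*(-4) + 435)/5 = (48 + 435)/5 = (⅕)*483 = 483/5 ≈ 96.600)
h*(1390 + 1304) = 483*(1390 + 1304)/5 = (483/5)*2694 = 1301202/5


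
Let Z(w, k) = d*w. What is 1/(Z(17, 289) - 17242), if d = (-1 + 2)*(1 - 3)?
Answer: -1/17276 ≈ -5.7884e-5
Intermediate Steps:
d = -2 (d = 1*(-2) = -2)
Z(w, k) = -2*w
1/(Z(17, 289) - 17242) = 1/(-2*17 - 17242) = 1/(-34 - 17242) = 1/(-17276) = -1/17276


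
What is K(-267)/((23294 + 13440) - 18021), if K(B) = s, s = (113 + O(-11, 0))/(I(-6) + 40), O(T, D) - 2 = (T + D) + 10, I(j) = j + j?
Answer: 57/261982 ≈ 0.00021757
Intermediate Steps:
I(j) = 2*j
O(T, D) = 12 + D + T (O(T, D) = 2 + ((T + D) + 10) = 2 + ((D + T) + 10) = 2 + (10 + D + T) = 12 + D + T)
s = 57/14 (s = (113 + (12 + 0 - 11))/(2*(-6) + 40) = (113 + 1)/(-12 + 40) = 114/28 = 114*(1/28) = 57/14 ≈ 4.0714)
K(B) = 57/14
K(-267)/((23294 + 13440) - 18021) = 57/(14*((23294 + 13440) - 18021)) = 57/(14*(36734 - 18021)) = (57/14)/18713 = (57/14)*(1/18713) = 57/261982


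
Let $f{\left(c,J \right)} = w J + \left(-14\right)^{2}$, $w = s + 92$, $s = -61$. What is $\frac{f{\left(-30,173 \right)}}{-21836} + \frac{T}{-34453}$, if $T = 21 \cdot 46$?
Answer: $- \frac{212617803}{752315708} \approx -0.28262$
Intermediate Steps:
$w = 31$ ($w = -61 + 92 = 31$)
$T = 966$
$f{\left(c,J \right)} = 196 + 31 J$ ($f{\left(c,J \right)} = 31 J + \left(-14\right)^{2} = 31 J + 196 = 196 + 31 J$)
$\frac{f{\left(-30,173 \right)}}{-21836} + \frac{T}{-34453} = \frac{196 + 31 \cdot 173}{-21836} + \frac{966}{-34453} = \left(196 + 5363\right) \left(- \frac{1}{21836}\right) + 966 \left(- \frac{1}{34453}\right) = 5559 \left(- \frac{1}{21836}\right) - \frac{966}{34453} = - \frac{5559}{21836} - \frac{966}{34453} = - \frac{212617803}{752315708}$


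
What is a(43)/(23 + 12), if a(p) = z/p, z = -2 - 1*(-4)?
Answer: 2/1505 ≈ 0.0013289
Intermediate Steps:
z = 2 (z = -2 + 4 = 2)
a(p) = 2/p
a(43)/(23 + 12) = (2/43)/(23 + 12) = (2*(1/43))/35 = (2/43)*(1/35) = 2/1505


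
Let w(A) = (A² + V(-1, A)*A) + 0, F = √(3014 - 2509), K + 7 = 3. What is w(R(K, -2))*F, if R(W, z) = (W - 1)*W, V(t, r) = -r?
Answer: 0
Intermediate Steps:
K = -4 (K = -7 + 3 = -4)
R(W, z) = W*(-1 + W) (R(W, z) = (-1 + W)*W = W*(-1 + W))
F = √505 ≈ 22.472
w(A) = 0 (w(A) = (A² + (-A)*A) + 0 = (A² - A²) + 0 = 0 + 0 = 0)
w(R(K, -2))*F = 0*√505 = 0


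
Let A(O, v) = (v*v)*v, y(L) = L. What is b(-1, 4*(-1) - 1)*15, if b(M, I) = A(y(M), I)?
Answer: -1875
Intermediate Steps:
A(O, v) = v**3 (A(O, v) = v**2*v = v**3)
b(M, I) = I**3
b(-1, 4*(-1) - 1)*15 = (4*(-1) - 1)**3*15 = (-4 - 1)**3*15 = (-5)**3*15 = -125*15 = -1875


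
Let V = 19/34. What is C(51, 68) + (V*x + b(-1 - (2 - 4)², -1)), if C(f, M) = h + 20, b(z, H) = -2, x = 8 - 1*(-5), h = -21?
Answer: 145/34 ≈ 4.2647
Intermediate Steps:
V = 19/34 (V = 19*(1/34) = 19/34 ≈ 0.55882)
x = 13 (x = 8 + 5 = 13)
C(f, M) = -1 (C(f, M) = -21 + 20 = -1)
C(51, 68) + (V*x + b(-1 - (2 - 4)², -1)) = -1 + ((19/34)*13 - 2) = -1 + (247/34 - 2) = -1 + 179/34 = 145/34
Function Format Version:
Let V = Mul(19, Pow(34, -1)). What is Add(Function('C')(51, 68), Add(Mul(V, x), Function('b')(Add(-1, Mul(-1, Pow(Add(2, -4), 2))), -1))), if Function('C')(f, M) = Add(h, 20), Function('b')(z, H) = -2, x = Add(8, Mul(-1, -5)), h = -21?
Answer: Rational(145, 34) ≈ 4.2647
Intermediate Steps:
V = Rational(19, 34) (V = Mul(19, Rational(1, 34)) = Rational(19, 34) ≈ 0.55882)
x = 13 (x = Add(8, 5) = 13)
Function('C')(f, M) = -1 (Function('C')(f, M) = Add(-21, 20) = -1)
Add(Function('C')(51, 68), Add(Mul(V, x), Function('b')(Add(-1, Mul(-1, Pow(Add(2, -4), 2))), -1))) = Add(-1, Add(Mul(Rational(19, 34), 13), -2)) = Add(-1, Add(Rational(247, 34), -2)) = Add(-1, Rational(179, 34)) = Rational(145, 34)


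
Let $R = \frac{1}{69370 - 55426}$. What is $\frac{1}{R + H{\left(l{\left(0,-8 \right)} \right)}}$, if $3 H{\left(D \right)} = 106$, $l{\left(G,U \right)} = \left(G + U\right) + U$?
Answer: $\frac{13944}{492689} \approx 0.028302$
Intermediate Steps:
$l{\left(G,U \right)} = G + 2 U$
$H{\left(D \right)} = \frac{106}{3}$ ($H{\left(D \right)} = \frac{1}{3} \cdot 106 = \frac{106}{3}$)
$R = \frac{1}{13944} \approx 7.1715 \cdot 10^{-5}$
$\frac{1}{R + H{\left(l{\left(0,-8 \right)} \right)}} = \frac{1}{\frac{1}{13944} + \frac{106}{3}} = \frac{1}{\frac{492689}{13944}} = \frac{13944}{492689}$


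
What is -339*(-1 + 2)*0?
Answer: 0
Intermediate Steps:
-339*(-1 + 2)*0 = -339*0 = 0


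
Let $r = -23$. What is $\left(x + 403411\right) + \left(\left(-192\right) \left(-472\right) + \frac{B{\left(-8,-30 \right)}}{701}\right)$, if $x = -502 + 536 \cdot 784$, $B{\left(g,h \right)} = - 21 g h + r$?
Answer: $\frac{640538594}{701} \approx 9.1375 \cdot 10^{5}$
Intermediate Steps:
$B{\left(g,h \right)} = -23 - 21 g h$ ($B{\left(g,h \right)} = - 21 g h - 23 = -23 - 21 g h$)
$x = 419722$ ($x = -502 + 420224 = 419722$)
$\left(x + 403411\right) + \left(\left(-192\right) \left(-472\right) + \frac{B{\left(-8,-30 \right)}}{701}\right) = \left(419722 + 403411\right) + \left(\left(-192\right) \left(-472\right) + \frac{-23 - \left(-168\right) \left(-30\right)}{701}\right) = 823133 + \left(90624 + \left(-23 - 5040\right) \frac{1}{701}\right) = 823133 + \left(90624 - \frac{5063}{701}\right) = 823133 + \frac{63522361}{701} = \frac{640538594}{701}$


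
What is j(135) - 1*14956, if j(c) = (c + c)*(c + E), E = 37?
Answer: 31484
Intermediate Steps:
j(c) = 2*c*(37 + c) (j(c) = (c + c)*(c + 37) = (2*c)*(37 + c) = 2*c*(37 + c))
j(135) - 1*14956 = 2*135*(37 + 135) - 1*14956 = 2*135*172 - 14956 = 46440 - 14956 = 31484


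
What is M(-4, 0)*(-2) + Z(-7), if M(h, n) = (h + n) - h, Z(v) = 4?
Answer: 4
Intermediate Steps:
M(h, n) = n
M(-4, 0)*(-2) + Z(-7) = 0*(-2) + 4 = 0 + 4 = 4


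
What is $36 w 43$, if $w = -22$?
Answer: $-34056$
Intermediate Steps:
$36 w 43 = 36 \left(-22\right) 43 = \left(-792\right) 43 = -34056$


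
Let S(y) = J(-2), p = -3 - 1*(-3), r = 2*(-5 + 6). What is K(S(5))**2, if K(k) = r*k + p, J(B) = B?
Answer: 16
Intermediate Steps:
r = 2 (r = 2*1 = 2)
p = 0 (p = -3 + 3 = 0)
S(y) = -2
K(k) = 2*k (K(k) = 2*k + 0 = 2*k)
K(S(5))**2 = (2*(-2))**2 = (-4)**2 = 16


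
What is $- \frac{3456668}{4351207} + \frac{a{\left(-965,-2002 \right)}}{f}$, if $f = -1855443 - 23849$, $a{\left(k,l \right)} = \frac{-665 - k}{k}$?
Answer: $- \frac{313436205776347}{394549345387673} \approx -0.79442$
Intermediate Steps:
$a{\left(k,l \right)} = \frac{-665 - k}{k}$
$f = -1879292$
$- \frac{3456668}{4351207} + \frac{a{\left(-965,-2002 \right)}}{f} = - \frac{3456668}{4351207} + \frac{\frac{1}{-965} \left(-665 - -965\right)}{-1879292} = \left(-3456668\right) \frac{1}{4351207} + - \frac{-665 + 965}{965} \left(- \frac{1}{1879292}\right) = - \frac{3456668}{4351207} + \left(- \frac{1}{965}\right) 300 \left(- \frac{1}{1879292}\right) = - \frac{3456668}{4351207} - - \frac{15}{90675839} = - \frac{3456668}{4351207} + \frac{15}{90675839} = - \frac{313436205776347}{394549345387673}$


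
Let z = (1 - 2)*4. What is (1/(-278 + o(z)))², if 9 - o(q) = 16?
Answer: 1/81225 ≈ 1.2311e-5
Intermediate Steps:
z = -4 (z = -1*4 = -4)
o(q) = -7 (o(q) = 9 - 1*16 = 9 - 16 = -7)
(1/(-278 + o(z)))² = (1/(-278 - 7))² = (1/(-285))² = (-1/285)² = 1/81225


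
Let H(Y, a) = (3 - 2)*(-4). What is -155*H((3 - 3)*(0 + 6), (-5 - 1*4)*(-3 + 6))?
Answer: 620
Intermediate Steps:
H(Y, a) = -4 (H(Y, a) = 1*(-4) = -4)
-155*H((3 - 3)*(0 + 6), (-5 - 1*4)*(-3 + 6)) = -155*(-4) = 620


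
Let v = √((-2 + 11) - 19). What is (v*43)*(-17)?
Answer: -731*I*√10 ≈ -2311.6*I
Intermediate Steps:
v = I*√10 (v = √(9 - 19) = √(-10) = I*√10 ≈ 3.1623*I)
(v*43)*(-17) = ((I*√10)*43)*(-17) = (43*I*√10)*(-17) = -731*I*√10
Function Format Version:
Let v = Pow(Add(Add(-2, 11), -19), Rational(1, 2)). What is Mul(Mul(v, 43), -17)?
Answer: Mul(-731, I, Pow(10, Rational(1, 2))) ≈ Mul(-2311.6, I)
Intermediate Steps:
v = Mul(I, Pow(10, Rational(1, 2))) (v = Pow(Add(9, -19), Rational(1, 2)) = Pow(-10, Rational(1, 2)) = Mul(I, Pow(10, Rational(1, 2))) ≈ Mul(3.1623, I))
Mul(Mul(v, 43), -17) = Mul(Mul(Mul(I, Pow(10, Rational(1, 2))), 43), -17) = Mul(Mul(43, I, Pow(10, Rational(1, 2))), -17) = Mul(-731, I, Pow(10, Rational(1, 2)))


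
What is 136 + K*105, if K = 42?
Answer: 4546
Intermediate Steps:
136 + K*105 = 136 + 42*105 = 136 + 4410 = 4546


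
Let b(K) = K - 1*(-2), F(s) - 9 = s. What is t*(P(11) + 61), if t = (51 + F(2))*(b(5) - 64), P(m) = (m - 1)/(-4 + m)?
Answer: -1544358/7 ≈ -2.2062e+5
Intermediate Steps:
F(s) = 9 + s
P(m) = (-1 + m)/(-4 + m)
b(K) = 2 + K (b(K) = K + 2 = 2 + K)
t = -3534 (t = (51 + (9 + 2))*((2 + 5) - 64) = (51 + 11)*(7 - 64) = 62*(-57) = -3534)
t*(P(11) + 61) = -3534*((-1 + 11)/(-4 + 11) + 61) = -3534*(10/7 + 61) = -3534*437/7 = -1544358/7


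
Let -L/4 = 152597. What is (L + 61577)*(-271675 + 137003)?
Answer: 73909474992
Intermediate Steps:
L = -610388 (L = -4*152597 = -610388)
(L + 61577)*(-271675 + 137003) = (-610388 + 61577)*(-271675 + 137003) = -548811*(-134672) = 73909474992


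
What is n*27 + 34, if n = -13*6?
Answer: -2072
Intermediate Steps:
n = -78
n*27 + 34 = -78*27 + 34 = -2106 + 34 = -2072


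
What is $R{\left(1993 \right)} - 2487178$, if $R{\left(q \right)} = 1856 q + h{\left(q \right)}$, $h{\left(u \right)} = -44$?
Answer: $1211786$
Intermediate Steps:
$R{\left(q \right)} = -44 + 1856 q$ ($R{\left(q \right)} = 1856 q - 44 = -44 + 1856 q$)
$R{\left(1993 \right)} - 2487178 = \left(-44 + 1856 \cdot 1993\right) - 2487178 = \left(-44 + 3699008\right) - 2487178 = 3698964 - 2487178 = 1211786$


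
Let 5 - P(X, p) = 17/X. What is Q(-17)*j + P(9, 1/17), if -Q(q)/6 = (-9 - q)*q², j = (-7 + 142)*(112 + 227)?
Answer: -5713668692/9 ≈ -6.3485e+8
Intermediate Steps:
j = 45765 (j = 135*339 = 45765)
P(X, p) = 5 - 17/X
Q(q) = -6*q²*(-9 - q) (Q(q) = -6*(-9 - q)*q² = -6*q²*(-9 - q))
Q(-17)*j + P(9, 1/17) = (6*(-17)²*(9 - 17))*45765 + (5 - 17/9) = (6*289*(-8))*45765 + (5 - 17*⅑) = -13872*45765 + (5 - 17/9) = -634852080 + 28/9 = -5713668692/9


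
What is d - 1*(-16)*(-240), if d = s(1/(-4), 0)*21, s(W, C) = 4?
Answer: -3756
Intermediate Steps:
d = 84 (d = 4*21 = 84)
d - 1*(-16)*(-240) = 84 - 1*(-16)*(-240) = 84 + 16*(-240) = 84 - 3840 = -3756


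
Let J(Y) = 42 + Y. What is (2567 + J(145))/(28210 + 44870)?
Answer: 153/4060 ≈ 0.037685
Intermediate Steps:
(2567 + J(145))/(28210 + 44870) = (2567 + (42 + 145))/(28210 + 44870) = (2567 + 187)/73080 = 2754*(1/73080) = 153/4060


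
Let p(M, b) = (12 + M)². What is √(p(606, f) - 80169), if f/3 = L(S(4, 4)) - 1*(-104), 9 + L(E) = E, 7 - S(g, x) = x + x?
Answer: √301755 ≈ 549.32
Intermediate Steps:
S(g, x) = 7 - 2*x (S(g, x) = 7 - (x + x) = 7 - 2*x)
L(E) = -9 + E
f = 282 (f = 3*((-9 + (7 - 2*4)) - 1*(-104)) = 3*((-9 + (7 - 8)) + 104) = 3*((-9 - 1) + 104) = 3*(-10 + 104) = 3*94 = 282)
√(p(606, f) - 80169) = √((12 + 606)² - 80169) = √(618² - 80169) = √(381924 - 80169) = √301755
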